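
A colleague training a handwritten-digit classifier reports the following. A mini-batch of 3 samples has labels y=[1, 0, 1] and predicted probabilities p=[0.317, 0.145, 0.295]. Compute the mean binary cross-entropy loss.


L[0] = -ln(0.317) = 1.1489
L[1] = -ln(1-0.145) = -ln(0.855) = 0.1567
L[2] = -ln(0.295) = 1.2208
mean = (1.1489 + 0.1567 + 1.2208)/3 = 0.8421

0.8421


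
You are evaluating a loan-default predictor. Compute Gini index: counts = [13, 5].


Probabilities: [13/18, 5/18] ≈ [0.7222, 0.2778]
Σpᵢ² = (169 + 25)/18² = 194/324
Gini = 1 - Σpᵢ² = 1 - 194/324 = 0.4012

0.4012


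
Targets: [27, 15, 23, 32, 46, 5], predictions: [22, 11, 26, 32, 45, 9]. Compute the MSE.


Squared errors: (27-22)²=25, (15-11)²=16, (23-26)²=9, (32-32)²=0, (46-45)²=1, (5-9)²=16
Sum = 67
MSE = 67/6 = 67/6

67/6


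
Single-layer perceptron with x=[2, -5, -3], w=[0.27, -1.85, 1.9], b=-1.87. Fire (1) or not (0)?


z = (2)·(0.27) + (-5)·(-1.85) + (-3)·(1.9) - 1.87
  = 2.22
step(z) = 1 (z≥0)

1


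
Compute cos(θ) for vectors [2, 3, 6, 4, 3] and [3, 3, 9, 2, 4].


A·B = 2·3 + 3·3 + 6·9 + 4·2 + 3·4 = 89
‖A‖ = √74 = 8.6023, ‖B‖ = √119 = 10.9087
cos = 89/(√74·√119) = 89/√8806 = 0.9484

0.9484


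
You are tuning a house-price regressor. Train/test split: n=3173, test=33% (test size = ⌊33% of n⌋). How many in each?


Test = ⌊3173·33/100⌋ = 1047
Train = 3173 - 1047 = 2126

Train: 2126, Test: 1047


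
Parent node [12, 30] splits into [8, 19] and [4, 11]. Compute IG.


Parent = [12, 30], H_parent = 0.8631
H_left = 0.8767 (n=27), H_right = 0.8366 (n=15)
H_children = (27/42)·0.8767 + (15/42)·0.8366 = 0.8624
IG = 0.8631 - 0.8624 = 0.0007

0.0007


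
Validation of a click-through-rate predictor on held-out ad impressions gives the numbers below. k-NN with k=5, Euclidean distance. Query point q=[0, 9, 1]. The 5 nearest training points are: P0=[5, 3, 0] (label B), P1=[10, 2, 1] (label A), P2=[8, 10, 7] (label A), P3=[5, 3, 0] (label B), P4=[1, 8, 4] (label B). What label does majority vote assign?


d(q,P0) = 7.874  (label B)
d(q,P1) = 12.2066  (label A)
d(q,P2) = 10.0499  (label A)
d(q,P3) = 7.874  (label B)
d(q,P4) = 3.3166  (label B)
Votes: A=2, B=3
Majority → B

B


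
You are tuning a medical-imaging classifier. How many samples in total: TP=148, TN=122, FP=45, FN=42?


Total = TP + TN + FP + FN
= 148 + 122 + 45 + 42
= 357
(Predicted positive: 193, predicted negative: 164)

357


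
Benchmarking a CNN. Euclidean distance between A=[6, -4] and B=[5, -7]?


d = √((6-5)² + (-4+ 7)²)
  = √(1 + 9)
  = √10 = 3.1623

3.1623


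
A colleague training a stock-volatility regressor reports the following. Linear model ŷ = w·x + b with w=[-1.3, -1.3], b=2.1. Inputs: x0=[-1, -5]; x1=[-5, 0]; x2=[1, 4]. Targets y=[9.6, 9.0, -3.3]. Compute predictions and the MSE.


ŷ0 = (-1.3)·(-1) + (-1.3)·(-5) + 2.1 = 9.9
ŷ1 = (-1.3)·(-5) + (-1.3)·(0) + 2.1 = 8.6
ŷ2 = (-1.3)·(1) + (-1.3)·(4) + 2.1 = -4.4
errors² = [0.09, 0.16, 1.21]
MSE = 1.4600/3 = 0.4867

0.4867


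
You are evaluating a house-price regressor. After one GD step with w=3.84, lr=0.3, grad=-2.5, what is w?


w_new = w - α·∇
= 3.84 - 0.3·-2.5
= 3.84 + 0.75
= 4.59

4.59


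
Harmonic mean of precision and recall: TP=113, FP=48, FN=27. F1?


Precision = 113/161 = 0.7019
Recall = 113/140 = 0.8071
F1 = 2·P·R/(P+R) = 2·TP/(2·TP+FP+FN) = 226/(226+48+27) = 226/301 = 0.7508

0.7508


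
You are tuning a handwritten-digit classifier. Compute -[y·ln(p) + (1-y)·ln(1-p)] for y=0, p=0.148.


BCE = -[y·ln(p) + (1-y)·ln(1-p)]
= -0 - 1·ln(1-0.148)
= -ln(0.852) = 0.1602

0.1602


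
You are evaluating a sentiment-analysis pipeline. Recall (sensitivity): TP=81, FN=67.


Recall = TP/(TP+FN)
= 81/(81+67)
= 81/148 = 54.73%

54.73%


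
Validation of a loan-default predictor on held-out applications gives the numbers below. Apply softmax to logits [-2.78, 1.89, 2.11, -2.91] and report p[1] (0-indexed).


Exponentials: e^-2.78=0.062, e^1.89=6.6194, e^2.11=8.2482, e^-2.91=0.0545
Sum = 14.9841
Softmax = [0.0041, 0.4418, 0.5505, 0.0036]
p[1] = 6.6194/14.9841 = 0.4418

0.4418


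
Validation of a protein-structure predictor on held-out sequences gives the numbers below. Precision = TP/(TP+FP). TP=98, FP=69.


Precision = TP/(TP+FP)
= 98/(98+69)
= 98/167 = 58.68%

58.68%


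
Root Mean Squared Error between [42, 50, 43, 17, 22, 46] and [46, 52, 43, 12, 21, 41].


MSE = 71/6 = 11.8333
RMSE = √(71/6) = 3.44

3.44


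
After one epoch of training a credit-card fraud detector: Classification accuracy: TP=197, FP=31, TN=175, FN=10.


Accuracy = (TP+TN)/(TP+TN+FP+FN)
= (197+175)/(413)
= 372/413 = 90.07%

90.07%


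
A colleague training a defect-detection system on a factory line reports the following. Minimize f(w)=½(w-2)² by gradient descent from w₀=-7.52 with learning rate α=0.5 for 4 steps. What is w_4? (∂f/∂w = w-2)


step 1: grad = -7.52-2 = -9.52; w = -7.52 - 0.5·(-9.52) = -2.76
step 2: grad = -2.76-2 = -4.76; w = -2.76 - 0.5·(-4.76) = -0.38
step 3: grad = -0.38-2 = -2.38; w = -0.38 - 0.5·(-2.38) = 0.81
step 4: grad = 0.81-2 = -1.19; w = 0.81 - 0.5·(-1.19) = 1.405

1.405


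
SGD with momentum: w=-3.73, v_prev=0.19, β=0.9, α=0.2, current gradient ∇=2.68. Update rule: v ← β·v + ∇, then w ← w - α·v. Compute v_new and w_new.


v_new = 0.9·0.19 + 2.68 = 0.171 + 2.68 = 2.851
w_new = -3.73 - 0.2·2.851 = -3.73 - 0.5702 = -4.3002

v_new=2.851, w_new=-4.3002


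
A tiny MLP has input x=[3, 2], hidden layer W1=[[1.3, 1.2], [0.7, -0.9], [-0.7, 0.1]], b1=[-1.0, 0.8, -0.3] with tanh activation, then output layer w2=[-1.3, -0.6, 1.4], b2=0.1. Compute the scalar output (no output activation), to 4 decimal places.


z1[0] = (1.3)·(3) + (1.2)·(2) - 1.0 = 5.3
z1[1] = (0.7)·(3) + (-0.9)·(2) + 0.8 = 1.1
z1[2] = (-0.7)·(3) + (0.1)·(2) - 0.3 = -2.2
h = tanh(z1) = [1.0, 0.8005, -0.9757]
output = (-1.3)·(1.0) + (-0.6)·(0.8005) + (1.4)·(-0.9757) + 0.1 = -3.0463

-3.0463


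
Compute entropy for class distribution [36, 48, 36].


Probabilities: [36/120, 48/120, 36/120] ≈ [0.3, 0.4, 0.3]
H = -((36/120)·log₂(36/120) + (48/120)·log₂(48/120) + (36/120)·log₂(36/120))
  = 1.571 bits

1.571 bits


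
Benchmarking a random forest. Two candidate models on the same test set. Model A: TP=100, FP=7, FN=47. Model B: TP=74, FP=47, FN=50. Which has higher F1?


Model A: P=100/107=0.9346, R=100/147=0.6803, F1=2PR/(P+R)=2TP/(2TP+FP+FN)=200/254=0.7874
Model B: P=74/121=0.6116, R=74/124=0.5968, F1=2PR/(P+R)=2TP/(2TP+FP+FN)=148/245=0.6041
0.7874 > 0.6041 → Model A

Model A


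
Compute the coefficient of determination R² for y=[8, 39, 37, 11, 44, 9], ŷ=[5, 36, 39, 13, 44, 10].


ȳ = 24.6667
SS_res = Σ(y-ŷ)² = 27
SS_tot = Σ(y-ȳ)² = 1441.33
R² = 1 - SS_res/SS_tot = 1 - 0.0187 = 0.9813

0.9813


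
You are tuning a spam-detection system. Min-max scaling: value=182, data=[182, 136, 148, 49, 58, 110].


min=49, max=182
(182-49)/(182-49) = 133/133 = 1.0

1.0


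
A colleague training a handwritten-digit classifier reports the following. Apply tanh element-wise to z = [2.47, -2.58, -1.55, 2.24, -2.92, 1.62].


tanh(2.47) = 0.9858
tanh(-2.58) = -0.9886
tanh(-1.55) = -0.9138
tanh(2.24) = 0.9776
tanh(-2.92) = -0.9942
tanh(1.62) = 0.9246
result = [0.9858, -0.9886, -0.9138, 0.9776, -0.9942, 0.9246]

[0.9858, -0.9886, -0.9138, 0.9776, -0.9942, 0.9246]


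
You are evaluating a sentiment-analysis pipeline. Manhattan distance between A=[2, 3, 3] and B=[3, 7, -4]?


d = |2-3| + |3-7| + |3+ 4|
  = 1 + 4 + 7
  = 12

12


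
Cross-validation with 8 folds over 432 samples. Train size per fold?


Fold size = 432/8 = 54
Training per fold = 432 - 54 = 378

378


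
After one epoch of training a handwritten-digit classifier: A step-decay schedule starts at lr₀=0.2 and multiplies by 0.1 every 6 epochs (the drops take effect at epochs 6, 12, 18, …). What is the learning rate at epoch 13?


n_drops = ⌊13/6⌋ = 2
lr = 0.2·0.1^2 = 0.2·0.01 = 0.002

0.002


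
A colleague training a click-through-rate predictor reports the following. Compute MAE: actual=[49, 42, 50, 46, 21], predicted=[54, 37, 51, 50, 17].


Absolute errors: |49-54|=5, |42-37|=5, |50-51|=1, |46-50|=4, |21-17|=4
Sum = 19
MAE = 19/5 = 19/5

19/5


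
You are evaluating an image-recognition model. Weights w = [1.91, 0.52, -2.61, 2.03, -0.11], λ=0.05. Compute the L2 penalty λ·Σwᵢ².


‖w‖₂² = (1.91)² + (0.52)² + (-2.61)² + (2.03)² + (-0.11)²
     = 3.6481 + 0.2704 + 6.8121 + 4.1209 + 0.0121
     = 14.8636
λ·‖w‖₂² = 0.05·14.8636 = 0.74318

0.74318


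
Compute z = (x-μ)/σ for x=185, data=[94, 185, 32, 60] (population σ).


μ = 92.75, σ = 57.6081
z = (185 - 92.75)/57.6081 = 1.6013

1.6013


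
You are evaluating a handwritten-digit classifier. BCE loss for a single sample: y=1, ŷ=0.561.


BCE = -[y·ln(p) + (1-y)·ln(1-p)]
= -1·ln(0.561) - 0
= -ln(0.561) = 0.578

0.578


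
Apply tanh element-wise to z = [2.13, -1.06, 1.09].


tanh(2.13) = 0.9721
tanh(-1.06) = -0.7857
tanh(1.09) = 0.7969
result = [0.9721, -0.7857, 0.7969]

[0.9721, -0.7857, 0.7969]


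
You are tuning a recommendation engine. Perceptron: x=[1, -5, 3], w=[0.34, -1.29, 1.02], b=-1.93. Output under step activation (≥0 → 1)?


z = (1)·(0.34) + (-5)·(-1.29) + (3)·(1.02) - 1.93
  = 7.92
step(z) = 1 (z≥0)

1


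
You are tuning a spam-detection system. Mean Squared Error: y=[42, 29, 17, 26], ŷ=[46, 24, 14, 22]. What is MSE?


Squared errors: (42-46)²=16, (29-24)²=25, (17-14)²=9, (26-22)²=16
Sum = 66
MSE = 66/4 = 33/2

33/2


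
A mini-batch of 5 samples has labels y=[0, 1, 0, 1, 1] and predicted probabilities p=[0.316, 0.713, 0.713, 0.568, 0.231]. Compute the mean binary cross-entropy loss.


L[0] = -ln(1-0.316) = -ln(0.684) = 0.3798
L[1] = -ln(0.713) = 0.3383
L[2] = -ln(1-0.713) = -ln(0.287) = 1.2483
L[3] = -ln(0.568) = 0.5656
L[4] = -ln(0.231) = 1.4653
mean = (0.3798 + 0.3383 + 1.2483 + 0.5656 + 1.4653)/5 = 0.7995

0.7995


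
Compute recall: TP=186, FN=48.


Recall = TP/(TP+FN)
= 186/(186+48)
= 186/234 = 79.49%

79.49%


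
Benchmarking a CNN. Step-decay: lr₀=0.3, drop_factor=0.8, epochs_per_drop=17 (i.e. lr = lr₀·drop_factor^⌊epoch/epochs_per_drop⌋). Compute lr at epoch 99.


n_drops = ⌊99/17⌋ = 5
lr = 0.3·0.8^5 = 0.3·0.32768 = 0.098304

0.098304


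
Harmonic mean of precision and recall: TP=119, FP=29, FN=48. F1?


Precision = 119/148 = 0.8041
Recall = 119/167 = 0.7126
F1 = 2·P·R/(P+R) = 2·TP/(2·TP+FP+FN) = 238/(238+29+48) = 238/315 = 0.7556

0.7556


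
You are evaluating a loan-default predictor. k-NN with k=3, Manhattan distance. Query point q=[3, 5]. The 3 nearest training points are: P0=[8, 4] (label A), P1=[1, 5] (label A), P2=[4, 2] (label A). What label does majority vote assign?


d(q,P0) = 6  (label A)
d(q,P1) = 2  (label A)
d(q,P2) = 4  (label A)
Votes: A=3, B=0
Majority → A

A


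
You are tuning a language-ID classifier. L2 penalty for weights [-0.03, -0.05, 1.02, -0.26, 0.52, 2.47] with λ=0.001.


‖w‖₂² = (-0.03)² + (-0.05)² + (1.02)² + (-0.26)² + (0.52)² + (2.47)²
     = 0.0009 + 0.0025 + 1.0404 + 0.0676 + 0.2704 + 6.1009
     = 7.4827
λ·‖w‖₂² = 0.001·7.4827 = 0.007483

0.007483


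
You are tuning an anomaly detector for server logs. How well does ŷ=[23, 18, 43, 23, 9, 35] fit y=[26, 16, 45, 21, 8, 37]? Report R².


ȳ = 25.5
SS_res = Σ(y-ŷ)² = 26
SS_tot = Σ(y-ȳ)² = 929.5
R² = 1 - SS_res/SS_tot = 1 - 0.028 = 0.972

0.972


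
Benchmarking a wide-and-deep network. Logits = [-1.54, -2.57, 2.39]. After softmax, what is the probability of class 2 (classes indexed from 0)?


Exponentials: e^-1.54=0.2144, e^-2.57=0.0765, e^2.39=10.9135
Sum = 11.2044
Softmax = [0.0191, 0.0068, 0.974]
p[2] = 10.9135/11.2044 = 0.974

0.974


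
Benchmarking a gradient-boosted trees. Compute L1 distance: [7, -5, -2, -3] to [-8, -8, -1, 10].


d = |7+ 8| + |-5+ 8| + |-2+ 1| + |-3-10|
  = 15 + 3 + 1 + 13
  = 32

32


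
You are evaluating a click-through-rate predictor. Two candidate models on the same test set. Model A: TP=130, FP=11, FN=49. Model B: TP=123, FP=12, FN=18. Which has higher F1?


Model A: P=130/141=0.922, R=130/179=0.7263, F1=2PR/(P+R)=2TP/(2TP+FP+FN)=260/320=0.8125
Model B: P=123/135=0.9111, R=123/141=0.8723, F1=2PR/(P+R)=2TP/(2TP+FP+FN)=246/276=0.8913
0.8125 < 0.8913 → Model B

Model B


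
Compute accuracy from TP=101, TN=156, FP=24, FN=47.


Accuracy = (TP+TN)/(TP+TN+FP+FN)
= (101+156)/(328)
= 257/328 = 78.35%

78.35%


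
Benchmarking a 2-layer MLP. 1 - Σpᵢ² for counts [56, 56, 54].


Probabilities: [56/166, 56/166, 54/166] ≈ [0.3373, 0.3373, 0.3253]
Σpᵢ² = (3136 + 3136 + 2916)/166² = 9188/27556
Gini = 1 - Σpᵢ² = 1 - 9188/27556 = 0.6666

0.6666


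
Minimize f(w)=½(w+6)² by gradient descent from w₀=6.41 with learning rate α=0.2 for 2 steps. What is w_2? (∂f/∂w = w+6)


step 1: grad = 6.41+6 = 12.41; w = 6.41 - 0.2·(12.41) = 3.928
step 2: grad = 3.928+6 = 9.928; w = 3.928 - 0.2·(9.928) = 1.9424

1.9424


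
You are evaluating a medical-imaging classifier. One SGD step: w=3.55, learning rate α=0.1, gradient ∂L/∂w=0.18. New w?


w_new = w - α·∇
= 3.55 - 0.1·0.18
= 3.55 - 0.018
= 3.532

3.532


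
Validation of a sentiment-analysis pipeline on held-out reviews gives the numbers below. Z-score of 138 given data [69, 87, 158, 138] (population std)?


μ = 113, σ = 36.2698
z = (138 - 113)/36.2698 = 0.6893

0.6893


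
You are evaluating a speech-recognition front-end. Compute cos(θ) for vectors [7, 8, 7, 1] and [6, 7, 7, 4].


A·B = 7·6 + 8·7 + 7·7 + 1·4 = 151
‖A‖ = √163 = 12.7671, ‖B‖ = √150 = 12.2474
cos = 151/(√163·√150) = 151/√24450 = 0.9657

0.9657


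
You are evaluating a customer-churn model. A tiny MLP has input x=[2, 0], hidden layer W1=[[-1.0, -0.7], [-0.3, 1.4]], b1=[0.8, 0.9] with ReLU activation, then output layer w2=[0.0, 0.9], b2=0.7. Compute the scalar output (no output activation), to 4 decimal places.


z1[0] = (-1.0)·(2) + (-0.7)·(0) + 0.8 = -1.2
z1[1] = (-0.3)·(2) + (1.4)·(0) + 0.9 = 0.3
h = ReLU(z1) = [0.0, 0.3]
output = (0.0)·(0.0) + (0.9)·(0.3) + 0.7 = 0.97

0.97


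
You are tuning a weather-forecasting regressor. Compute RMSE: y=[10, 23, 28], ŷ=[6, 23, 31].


MSE = 25/3 = 8.3333
RMSE = √(25/3) = 2.8868

2.8868


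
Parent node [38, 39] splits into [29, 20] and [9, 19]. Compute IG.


Parent = [38, 39], H_parent = 0.9999
H_left = 0.9755 (n=49), H_right = 0.9059 (n=28)
H_children = (49/77)·0.9755 + (28/77)·0.9059 = 0.9502
IG = 0.9999 - 0.9502 = 0.0497

0.0497


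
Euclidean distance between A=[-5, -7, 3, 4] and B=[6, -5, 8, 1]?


d = √((-5-6)² + (-7+ 5)² + (3-8)² + (4-1)²)
  = √(121 + 4 + 25 + 9)
  = √159 = 12.6095

12.6095


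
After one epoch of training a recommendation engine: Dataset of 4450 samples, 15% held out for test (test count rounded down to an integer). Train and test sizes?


Test = ⌊4450·15/100⌋ = 667
Train = 4450 - 667 = 3783

Train: 3783, Test: 667


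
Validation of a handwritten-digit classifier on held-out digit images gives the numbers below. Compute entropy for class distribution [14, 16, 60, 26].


Probabilities: [14/116, 16/116, 60/116, 26/116] ≈ [0.1207, 0.1379, 0.5172, 0.2241]
H = -((14/116)·log₂(14/116) + (16/116)·log₂(16/116) + (60/116)·log₂(60/116) + (26/116)·log₂(26/116))
  = 1.7379 bits

1.7379 bits


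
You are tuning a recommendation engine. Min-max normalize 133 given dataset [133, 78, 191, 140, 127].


min=78, max=191
(133-78)/(191-78) = 55/113 = 0.4867

0.4867


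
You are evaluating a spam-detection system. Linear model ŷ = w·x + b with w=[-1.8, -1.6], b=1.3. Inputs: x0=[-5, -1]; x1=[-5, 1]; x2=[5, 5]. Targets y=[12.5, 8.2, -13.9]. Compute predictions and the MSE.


ŷ0 = (-1.8)·(-5) + (-1.6)·(-1) + 1.3 = 11.9
ŷ1 = (-1.8)·(-5) + (-1.6)·(1) + 1.3 = 8.7
ŷ2 = (-1.8)·(5) + (-1.6)·(5) + 1.3 = -15.7
errors² = [0.36, 0.25, 3.24]
MSE = 3.8500/3 = 1.2833

1.2833


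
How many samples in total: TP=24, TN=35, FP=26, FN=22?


Total = TP + TN + FP + FN
= 24 + 35 + 26 + 22
= 107
(Predicted positive: 50, predicted negative: 57)

107


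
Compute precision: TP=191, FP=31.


Precision = TP/(TP+FP)
= 191/(191+31)
= 191/222 = 86.04%

86.04%


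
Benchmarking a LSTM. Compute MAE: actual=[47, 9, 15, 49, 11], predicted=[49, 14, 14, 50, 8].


Absolute errors: |47-49|=2, |9-14|=5, |15-14|=1, |49-50|=1, |11-8|=3
Sum = 12
MAE = 12/5 = 12/5

12/5


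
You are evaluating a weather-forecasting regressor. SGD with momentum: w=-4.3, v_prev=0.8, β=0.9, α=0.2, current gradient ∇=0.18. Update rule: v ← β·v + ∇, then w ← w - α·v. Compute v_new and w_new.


v_new = 0.9·0.8 + 0.18 = 0.72 + 0.18 = 0.9
w_new = -4.3 - 0.2·0.9 = -4.3 - 0.18 = -4.48

v_new=0.9, w_new=-4.48


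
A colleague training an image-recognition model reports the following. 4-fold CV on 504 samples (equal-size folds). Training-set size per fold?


Fold size = 504/4 = 126
Training per fold = 504 - 126 = 378

378


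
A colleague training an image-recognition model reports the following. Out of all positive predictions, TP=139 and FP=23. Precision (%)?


Precision = TP/(TP+FP)
= 139/(139+23)
= 139/162 = 85.8%

85.8%


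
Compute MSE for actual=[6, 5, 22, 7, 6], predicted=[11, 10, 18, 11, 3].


Squared errors: (6-11)²=25, (5-10)²=25, (22-18)²=16, (7-11)²=16, (6-3)²=9
Sum = 91
MSE = 91/5 = 91/5

91/5


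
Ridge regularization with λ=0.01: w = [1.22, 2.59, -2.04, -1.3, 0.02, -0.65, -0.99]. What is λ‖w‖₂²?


‖w‖₂² = (1.22)² + (2.59)² + (-2.04)² + (-1.3)² + (0.02)² + (-0.65)² + (-0.99)²
     = 1.4884 + 6.7081 + 4.1616 + 1.69 + 0.0004 + 0.4225 + 0.9801
     = 15.4511
λ·‖w‖₂² = 0.01·15.4511 = 0.154511

0.154511


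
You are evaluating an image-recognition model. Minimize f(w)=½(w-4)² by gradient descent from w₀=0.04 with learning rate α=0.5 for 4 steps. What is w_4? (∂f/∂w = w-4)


step 1: grad = 0.04-4 = -3.96; w = 0.04 - 0.5·(-3.96) = 2.02
step 2: grad = 2.02-4 = -1.98; w = 2.02 - 0.5·(-1.98) = 3.01
step 3: grad = 3.01-4 = -0.99; w = 3.01 - 0.5·(-0.99) = 3.505
step 4: grad = 3.505-4 = -0.495; w = 3.505 - 0.5·(-0.495) = 3.7525

3.7525


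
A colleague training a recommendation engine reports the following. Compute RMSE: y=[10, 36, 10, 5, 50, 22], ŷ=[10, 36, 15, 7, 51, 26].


MSE = 46/6 = 7.6667
RMSE = √(46/6) = 2.7689

2.7689


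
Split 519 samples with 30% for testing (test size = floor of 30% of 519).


Test = ⌊519·30/100⌋ = 155
Train = 519 - 155 = 364

Train: 364, Test: 155


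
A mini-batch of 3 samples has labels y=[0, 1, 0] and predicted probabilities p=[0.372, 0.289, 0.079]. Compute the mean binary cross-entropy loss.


L[0] = -ln(1-0.372) = -ln(0.628) = 0.4652
L[1] = -ln(0.289) = 1.2413
L[2] = -ln(1-0.079) = -ln(0.921) = 0.0823
mean = (0.4652 + 1.2413 + 0.0823)/3 = 0.5963

0.5963


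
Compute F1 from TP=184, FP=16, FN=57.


Precision = 184/200 = 0.92
Recall = 184/241 = 0.7635
F1 = 2·P·R/(P+R) = 2·TP/(2·TP+FP+FN) = 368/(368+16+57) = 368/441 = 0.8345

0.8345


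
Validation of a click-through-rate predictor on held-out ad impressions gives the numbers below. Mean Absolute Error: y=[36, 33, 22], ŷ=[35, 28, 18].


Absolute errors: |36-35|=1, |33-28|=5, |22-18|=4
Sum = 10
MAE = 10/3 = 10/3

10/3


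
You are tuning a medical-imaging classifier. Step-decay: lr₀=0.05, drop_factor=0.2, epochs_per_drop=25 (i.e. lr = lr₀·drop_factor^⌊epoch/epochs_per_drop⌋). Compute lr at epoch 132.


n_drops = ⌊132/25⌋ = 5
lr = 0.05·0.2^5 = 0.05·0.00032 = 0.000016

0.000016


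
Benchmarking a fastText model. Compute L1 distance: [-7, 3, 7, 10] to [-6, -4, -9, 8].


d = |-7+ 6| + |3+ 4| + |7+ 9| + |10-8|
  = 1 + 7 + 16 + 2
  = 26

26


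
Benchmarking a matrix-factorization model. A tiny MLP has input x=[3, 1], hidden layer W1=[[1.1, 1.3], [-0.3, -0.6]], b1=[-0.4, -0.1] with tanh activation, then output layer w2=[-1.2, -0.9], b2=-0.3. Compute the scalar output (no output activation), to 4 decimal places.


z1[0] = (1.1)·(3) + (1.3)·(1) - 0.4 = 4.2
z1[1] = (-0.3)·(3) + (-0.6)·(1) - 0.1 = -1.6
h = tanh(z1) = [0.9996, -0.9217]
output = (-1.2)·(0.9996) + (-0.9)·(-0.9217) - 0.3 = -0.67

-0.67


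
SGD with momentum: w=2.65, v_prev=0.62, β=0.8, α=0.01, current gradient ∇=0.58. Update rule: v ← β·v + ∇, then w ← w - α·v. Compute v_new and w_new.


v_new = 0.8·0.62 + 0.58 = 0.496 + 0.58 = 1.076
w_new = 2.65 - 0.01·1.076 = 2.65 - 0.01076 = 2.63924

v_new=1.076, w_new=2.63924


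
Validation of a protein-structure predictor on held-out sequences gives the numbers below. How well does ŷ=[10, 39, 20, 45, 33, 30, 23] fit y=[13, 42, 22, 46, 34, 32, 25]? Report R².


ȳ = 30.5714
SS_res = Σ(y-ŷ)² = 32
SS_tot = Σ(y-ȳ)² = 795.71
R² = 1 - SS_res/SS_tot = 1 - 0.0402 = 0.9598

0.9598


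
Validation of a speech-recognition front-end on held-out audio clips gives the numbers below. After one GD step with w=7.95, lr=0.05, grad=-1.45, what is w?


w_new = w - α·∇
= 7.95 - 0.05·-1.45
= 7.95 + 0.0725
= 8.0225

8.0225


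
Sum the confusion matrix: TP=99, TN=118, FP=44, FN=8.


Total = TP + TN + FP + FN
= 99 + 118 + 44 + 8
= 269
(Predicted positive: 143, predicted negative: 126)

269


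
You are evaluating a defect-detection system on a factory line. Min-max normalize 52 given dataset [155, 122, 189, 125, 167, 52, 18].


min=18, max=189
(52-18)/(189-18) = 34/171 = 0.1988

0.1988


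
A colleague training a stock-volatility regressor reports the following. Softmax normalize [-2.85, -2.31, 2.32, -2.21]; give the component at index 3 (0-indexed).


Exponentials: e^-2.85=0.0578, e^-2.31=0.0993, e^2.32=10.1757, e^-2.21=0.1097
Sum = 10.4425
Softmax = [0.0055, 0.0095, 0.9744, 0.0105]
p[3] = 0.1097/10.4425 = 0.0105

0.0105


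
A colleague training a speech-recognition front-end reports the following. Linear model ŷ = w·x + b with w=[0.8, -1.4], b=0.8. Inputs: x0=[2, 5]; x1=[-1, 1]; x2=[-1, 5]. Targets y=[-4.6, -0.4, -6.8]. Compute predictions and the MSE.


ŷ0 = (0.8)·(2) + (-1.4)·(5) + 0.8 = -4.6
ŷ1 = (0.8)·(-1) + (-1.4)·(1) + 0.8 = -1.4
ŷ2 = (0.8)·(-1) + (-1.4)·(5) + 0.8 = -7.0
errors² = [0.0, 1.0, 0.04]
MSE = 1.0400/3 = 0.3467

0.3467


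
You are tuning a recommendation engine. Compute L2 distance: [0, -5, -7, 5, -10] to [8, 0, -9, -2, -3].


d = √((0-8)² + (-5-0)² + (-7+ 9)² + (5+ 2)² + (-10+ 3)²)
  = √(64 + 25 + 4 + 49 + 49)
  = √191 = 13.8203

13.8203


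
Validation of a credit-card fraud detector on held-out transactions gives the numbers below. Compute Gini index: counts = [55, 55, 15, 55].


Probabilities: [55/180, 55/180, 15/180, 55/180] ≈ [0.3056, 0.3056, 0.0833, 0.3056]
Σpᵢ² = (3025 + 3025 + 225 + 3025)/180² = 9300/32400
Gini = 1 - Σpᵢ² = 1 - 9300/32400 = 0.713

0.713


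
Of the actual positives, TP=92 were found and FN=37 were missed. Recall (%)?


Recall = TP/(TP+FN)
= 92/(92+37)
= 92/129 = 71.32%

71.32%


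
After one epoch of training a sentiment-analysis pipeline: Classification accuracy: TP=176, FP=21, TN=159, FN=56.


Accuracy = (TP+TN)/(TP+TN+FP+FN)
= (176+159)/(412)
= 335/412 = 81.31%

81.31%


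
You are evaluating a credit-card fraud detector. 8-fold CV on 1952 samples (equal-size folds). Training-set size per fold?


Fold size = 1952/8 = 244
Training per fold = 1952 - 244 = 1708

1708


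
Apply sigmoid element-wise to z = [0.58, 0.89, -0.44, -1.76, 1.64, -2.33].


σ(0.58) = 1/(1+e^-0.58) = 0.6411
σ(0.89) = 1/(1+e^-0.89) = 0.7089
σ(-0.44) = 1/(1+e^0.44) = 0.3917
σ(-1.76) = 1/(1+e^1.76) = 0.1468
σ(1.64) = 1/(1+e^-1.64) = 0.8375
σ(-2.33) = 1/(1+e^2.33) = 0.0887
result = [0.6411, 0.7089, 0.3917, 0.1468, 0.8375, 0.0887]

[0.6411, 0.7089, 0.3917, 0.1468, 0.8375, 0.0887]


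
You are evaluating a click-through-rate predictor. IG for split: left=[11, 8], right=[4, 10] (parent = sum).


Parent = [15, 18], H_parent = 0.994
H_left = 0.9819 (n=19), H_right = 0.8631 (n=14)
H_children = (19/33)·0.9819 + (14/33)·0.8631 = 0.9315
IG = 0.994 - 0.9315 = 0.0625

0.0625


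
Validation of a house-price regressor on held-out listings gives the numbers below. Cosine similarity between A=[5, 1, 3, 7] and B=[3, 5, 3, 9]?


A·B = 5·3 + 1·5 + 3·3 + 7·9 = 92
‖A‖ = √84 = 9.1652, ‖B‖ = √124 = 11.1355
cos = 92/(√84·√124) = 92/√10416 = 0.9014

0.9014


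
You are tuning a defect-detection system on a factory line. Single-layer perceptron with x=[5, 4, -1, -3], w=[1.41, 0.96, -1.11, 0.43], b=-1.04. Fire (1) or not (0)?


z = (5)·(1.41) + (4)·(0.96) + (-1)·(-1.11) + (-3)·(0.43) - 1.04
  = 9.67
step(z) = 1 (z≥0)

1


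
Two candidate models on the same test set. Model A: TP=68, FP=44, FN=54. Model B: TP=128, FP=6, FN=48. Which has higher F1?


Model A: P=68/112=0.6071, R=68/122=0.5574, F1=2PR/(P+R)=2TP/(2TP+FP+FN)=136/234=0.5812
Model B: P=128/134=0.9552, R=128/176=0.7273, F1=2PR/(P+R)=2TP/(2TP+FP+FN)=256/310=0.8258
0.5812 < 0.8258 → Model B

Model B


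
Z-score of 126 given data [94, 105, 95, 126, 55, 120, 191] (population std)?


μ = 112.2857, σ = 38.5661
z = (126 - 112.2857)/38.5661 = 0.3556

0.3556


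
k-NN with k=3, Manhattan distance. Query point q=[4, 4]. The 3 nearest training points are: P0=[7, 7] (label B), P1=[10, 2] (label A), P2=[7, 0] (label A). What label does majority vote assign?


d(q,P0) = 6  (label B)
d(q,P1) = 8  (label A)
d(q,P2) = 7  (label A)
Votes: A=2, B=1
Majority → A

A


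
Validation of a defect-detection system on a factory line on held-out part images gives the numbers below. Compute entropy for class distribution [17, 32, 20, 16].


Probabilities: [17/85, 32/85, 20/85, 16/85] ≈ [0.2, 0.3765, 0.2353, 0.1882]
H = -((17/85)·log₂(17/85) + (32/85)·log₂(32/85) + (20/85)·log₂(20/85) + (16/85)·log₂(16/85))
  = 1.9397 bits

1.9397 bits


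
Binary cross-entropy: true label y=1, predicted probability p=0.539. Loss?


BCE = -[y·ln(p) + (1-y)·ln(1-p)]
= -1·ln(0.539) - 0
= -ln(0.539) = 0.618

0.618


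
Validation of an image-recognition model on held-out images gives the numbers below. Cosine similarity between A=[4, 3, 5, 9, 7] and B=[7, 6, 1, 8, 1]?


A·B = 4·7 + 3·6 + 5·1 + 9·8 + 7·1 = 130
‖A‖ = √180 = 13.4164, ‖B‖ = √151 = 12.2882
cos = 130/(√180·√151) = 130/√27180 = 0.7885

0.7885


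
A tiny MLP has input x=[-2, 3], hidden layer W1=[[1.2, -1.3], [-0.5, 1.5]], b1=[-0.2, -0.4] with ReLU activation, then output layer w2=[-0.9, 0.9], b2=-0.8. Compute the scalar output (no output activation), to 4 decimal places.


z1[0] = (1.2)·(-2) + (-1.3)·(3) - 0.2 = -6.5
z1[1] = (-0.5)·(-2) + (1.5)·(3) - 0.4 = 5.1
h = ReLU(z1) = [0.0, 5.1]
output = (-0.9)·(0.0) + (0.9)·(5.1) - 0.8 = 3.79

3.79


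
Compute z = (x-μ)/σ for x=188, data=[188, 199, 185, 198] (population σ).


μ = 192.5, σ = 6.1033
z = (188 - 192.5)/6.1033 = -0.7373

-0.7373


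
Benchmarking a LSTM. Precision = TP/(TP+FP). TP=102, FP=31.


Precision = TP/(TP+FP)
= 102/(102+31)
= 102/133 = 76.69%

76.69%


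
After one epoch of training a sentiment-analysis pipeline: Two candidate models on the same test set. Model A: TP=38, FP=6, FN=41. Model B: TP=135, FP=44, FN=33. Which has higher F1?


Model A: P=38/44=0.8636, R=38/79=0.481, F1=2PR/(P+R)=2TP/(2TP+FP+FN)=76/123=0.6179
Model B: P=135/179=0.7542, R=135/168=0.8036, F1=2PR/(P+R)=2TP/(2TP+FP+FN)=270/347=0.7781
0.6179 < 0.7781 → Model B

Model B


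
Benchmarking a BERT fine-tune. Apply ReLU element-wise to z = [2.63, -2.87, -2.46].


ReLU(2.63) = max(0, 2.63) = 2.63
ReLU(-2.87) = max(0, -2.87) = 0.0
ReLU(-2.46) = max(0, -2.46) = 0.0
result = [2.63, 0.0, 0.0]

[2.63, 0.0, 0.0]


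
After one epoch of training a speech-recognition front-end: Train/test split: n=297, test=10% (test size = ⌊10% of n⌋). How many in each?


Test = ⌊297·10/100⌋ = 29
Train = 297 - 29 = 268

Train: 268, Test: 29


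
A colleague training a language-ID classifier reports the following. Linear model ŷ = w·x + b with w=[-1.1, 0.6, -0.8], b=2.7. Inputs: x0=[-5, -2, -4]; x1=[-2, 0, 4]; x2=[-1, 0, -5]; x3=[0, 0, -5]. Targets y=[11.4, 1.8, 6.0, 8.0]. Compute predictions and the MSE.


ŷ0 = (-1.1)·(-5) + (0.6)·(-2) + (-0.8)·(-4) + 2.7 = 10.2
ŷ1 = (-1.1)·(-2) + (0.6)·(0) + (-0.8)·(4) + 2.7 = 1.7
ŷ2 = (-1.1)·(-1) + (0.6)·(0) + (-0.8)·(-5) + 2.7 = 7.8
ŷ3 = (-1.1)·(0) + (0.6)·(0) + (-0.8)·(-5) + 2.7 = 6.7
errors² = [1.44, 0.01, 3.24, 1.69]
MSE = 6.3800/4 = 1.595

1.595


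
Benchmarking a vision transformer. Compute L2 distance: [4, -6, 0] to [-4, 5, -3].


d = √((4+ 4)² + (-6-5)² + (0+ 3)²)
  = √(64 + 121 + 9)
  = √194 = 13.9284

13.9284


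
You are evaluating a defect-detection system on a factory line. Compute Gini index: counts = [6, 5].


Probabilities: [6/11, 5/11] ≈ [0.5455, 0.4545]
Σpᵢ² = (36 + 25)/11² = 61/121
Gini = 1 - Σpᵢ² = 1 - 61/121 = 0.4959

0.4959


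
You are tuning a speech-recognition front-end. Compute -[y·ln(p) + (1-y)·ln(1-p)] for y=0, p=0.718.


BCE = -[y·ln(p) + (1-y)·ln(1-p)]
= -0 - 1·ln(1-0.718)
= -ln(0.282) = 1.2658

1.2658


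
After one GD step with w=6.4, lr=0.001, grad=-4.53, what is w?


w_new = w - α·∇
= 6.4 - 0.001·-4.53
= 6.4 + 0.00453
= 6.40453

6.40453


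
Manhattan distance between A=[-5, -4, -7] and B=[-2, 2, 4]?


d = |-5+ 2| + |-4-2| + |-7-4|
  = 3 + 6 + 11
  = 20

20


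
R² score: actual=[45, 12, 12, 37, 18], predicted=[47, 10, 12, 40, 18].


ȳ = 24.8
SS_res = Σ(y-ŷ)² = 17
SS_tot = Σ(y-ȳ)² = 930.8
R² = 1 - SS_res/SS_tot = 1 - 0.0183 = 0.9817

0.9817


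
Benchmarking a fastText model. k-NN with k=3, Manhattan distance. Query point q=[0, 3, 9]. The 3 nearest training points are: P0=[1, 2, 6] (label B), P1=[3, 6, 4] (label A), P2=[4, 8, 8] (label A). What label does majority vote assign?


d(q,P0) = 5  (label B)
d(q,P1) = 11  (label A)
d(q,P2) = 10  (label A)
Votes: A=2, B=1
Majority → A

A


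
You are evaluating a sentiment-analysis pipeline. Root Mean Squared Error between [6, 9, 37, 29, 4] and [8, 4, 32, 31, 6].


MSE = 62/5 = 12.4
RMSE = √(62/5) = 3.5214

3.5214


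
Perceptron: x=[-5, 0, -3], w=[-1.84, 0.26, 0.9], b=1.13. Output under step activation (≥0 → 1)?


z = (-5)·(-1.84) + (0)·(0.26) + (-3)·(0.9) + 1.13
  = 7.63
step(z) = 1 (z≥0)

1


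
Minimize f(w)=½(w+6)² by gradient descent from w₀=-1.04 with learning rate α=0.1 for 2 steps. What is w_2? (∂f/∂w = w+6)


step 1: grad = -1.04+6 = 4.96; w = -1.04 - 0.1·(4.96) = -1.536
step 2: grad = -1.536+6 = 4.464; w = -1.536 - 0.1·(4.464) = -1.9824

-1.9824


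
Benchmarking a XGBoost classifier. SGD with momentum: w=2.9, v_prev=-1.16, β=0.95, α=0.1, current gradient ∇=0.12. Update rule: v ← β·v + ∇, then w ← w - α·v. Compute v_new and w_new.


v_new = 0.95·-1.16 + 0.12 = -1.102 + 0.12 = -0.982
w_new = 2.9 - 0.1·-0.982 = 2.9 + 0.0982 = 2.9982

v_new=-0.982, w_new=2.9982


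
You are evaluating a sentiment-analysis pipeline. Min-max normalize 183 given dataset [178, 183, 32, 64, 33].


min=32, max=183
(183-32)/(183-32) = 151/151 = 1.0

1.0


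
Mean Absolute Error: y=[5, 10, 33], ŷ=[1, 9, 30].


Absolute errors: |5-1|=4, |10-9|=1, |33-30|=3
Sum = 8
MAE = 8/3 = 8/3

8/3


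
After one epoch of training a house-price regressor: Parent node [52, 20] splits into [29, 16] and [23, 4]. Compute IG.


Parent = [52, 20], H_parent = 0.8524
H_left = 0.9389 (n=45), H_right = 0.6052 (n=27)
H_children = (45/72)·0.9389 + (27/72)·0.6052 = 0.8138
IG = 0.8524 - 0.8138 = 0.0386

0.0386


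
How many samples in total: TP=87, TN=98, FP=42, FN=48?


Total = TP + TN + FP + FN
= 87 + 98 + 42 + 48
= 275
(Predicted positive: 129, predicted negative: 146)

275


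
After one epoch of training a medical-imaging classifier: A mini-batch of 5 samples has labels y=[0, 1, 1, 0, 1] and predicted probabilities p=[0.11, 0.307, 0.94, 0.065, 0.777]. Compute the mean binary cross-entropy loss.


L[0] = -ln(1-0.11) = -ln(0.89) = 0.1165
L[1] = -ln(0.307) = 1.1809
L[2] = -ln(0.94) = 0.0619
L[3] = -ln(1-0.065) = -ln(0.935) = 0.0672
L[4] = -ln(0.777) = 0.2523
mean = (0.1165 + 1.1809 + 0.0619 + 0.0672 + 0.2523)/5 = 0.3358

0.3358


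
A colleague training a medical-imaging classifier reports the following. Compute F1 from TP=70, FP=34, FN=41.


Precision = 70/104 = 0.6731
Recall = 70/111 = 0.6306
F1 = 2·P·R/(P+R) = 2·TP/(2·TP+FP+FN) = 140/(140+34+41) = 140/215 = 0.6512

0.6512


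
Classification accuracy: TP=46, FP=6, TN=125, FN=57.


Accuracy = (TP+TN)/(TP+TN+FP+FN)
= (46+125)/(234)
= 171/234 = 73.08%

73.08%


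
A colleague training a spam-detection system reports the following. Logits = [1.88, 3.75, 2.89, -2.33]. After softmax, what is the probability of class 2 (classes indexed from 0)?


Exponentials: e^1.88=6.5535, e^3.75=42.5211, e^2.89=17.9933, e^-2.33=0.0973
Sum = 67.1652
Softmax = [0.0976, 0.6331, 0.2679, 0.0014]
p[2] = 17.9933/67.1652 = 0.2679

0.2679


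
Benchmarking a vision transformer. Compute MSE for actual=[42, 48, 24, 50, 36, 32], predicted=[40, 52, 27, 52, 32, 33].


Squared errors: (42-40)²=4, (48-52)²=16, (24-27)²=9, (50-52)²=4, (36-32)²=16, (32-33)²=1
Sum = 50
MSE = 50/6 = 25/3

25/3


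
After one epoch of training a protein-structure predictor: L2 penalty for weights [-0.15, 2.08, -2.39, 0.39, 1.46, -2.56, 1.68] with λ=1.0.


‖w‖₂² = (-0.15)² + (2.08)² + (-2.39)² + (0.39)² + (1.46)² + (-2.56)² + (1.68)²
     = 0.0225 + 4.3264 + 5.7121 + 0.1521 + 2.1316 + 6.5536 + 2.8224
     = 21.7207
λ·‖w‖₂² = 1.0·21.7207 = 21.7207

21.7207


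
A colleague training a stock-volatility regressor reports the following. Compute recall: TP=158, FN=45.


Recall = TP/(TP+FN)
= 158/(158+45)
= 158/203 = 77.83%

77.83%


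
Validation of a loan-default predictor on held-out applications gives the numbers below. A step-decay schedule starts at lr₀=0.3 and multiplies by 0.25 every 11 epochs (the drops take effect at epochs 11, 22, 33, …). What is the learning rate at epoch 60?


n_drops = ⌊60/11⌋ = 5
lr = 0.3·0.25^5 = 0.3·0.0009765625 = 0.00029296875

0.00029296875


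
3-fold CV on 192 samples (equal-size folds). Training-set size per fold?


Fold size = 192/3 = 64
Training per fold = 192 - 64 = 128

128


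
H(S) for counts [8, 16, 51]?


Probabilities: [8/75, 16/75, 51/75] ≈ [0.1067, 0.2133, 0.68]
H = -((8/75)·log₂(8/75) + (16/75)·log₂(16/75) + (51/75)·log₂(51/75))
  = 1.1982 bits

1.1982 bits


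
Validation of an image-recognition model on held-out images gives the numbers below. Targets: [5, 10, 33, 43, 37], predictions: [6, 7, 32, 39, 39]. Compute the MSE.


Squared errors: (5-6)²=1, (10-7)²=9, (33-32)²=1, (43-39)²=16, (37-39)²=4
Sum = 31
MSE = 31/5 = 31/5

31/5


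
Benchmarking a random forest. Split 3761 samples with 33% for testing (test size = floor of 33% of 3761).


Test = ⌊3761·33/100⌋ = 1241
Train = 3761 - 1241 = 2520

Train: 2520, Test: 1241


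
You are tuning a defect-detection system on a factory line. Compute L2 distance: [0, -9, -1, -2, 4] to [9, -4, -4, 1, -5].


d = √((0-9)² + (-9+ 4)² + (-1+ 4)² + (-2-1)² + (4+ 5)²)
  = √(81 + 25 + 9 + 9 + 81)
  = √205 = 14.3178

14.3178


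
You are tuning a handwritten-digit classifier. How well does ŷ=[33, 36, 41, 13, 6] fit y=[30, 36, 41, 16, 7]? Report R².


ȳ = 26
SS_res = Σ(y-ŷ)² = 19
SS_tot = Σ(y-ȳ)² = 802
R² = 1 - SS_res/SS_tot = 1 - 0.0237 = 0.9763

0.9763


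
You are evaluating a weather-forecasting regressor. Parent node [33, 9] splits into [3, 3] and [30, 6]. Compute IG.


Parent = [33, 9], H_parent = 0.7496
H_left = 1 (n=6), H_right = 0.65 (n=36)
H_children = (6/42)·1 + (36/42)·0.65 = 0.7
IG = 0.7496 - 0.7 = 0.0496

0.0496


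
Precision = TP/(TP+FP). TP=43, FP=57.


Precision = TP/(TP+FP)
= 43/(43+57)
= 43/100 = 43.0%

43.0%


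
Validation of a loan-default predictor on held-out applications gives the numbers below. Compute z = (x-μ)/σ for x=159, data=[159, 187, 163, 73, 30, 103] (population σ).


μ = 119.1667, σ = 55.4569
z = (159 - 119.1667)/55.4569 = 0.7183

0.7183


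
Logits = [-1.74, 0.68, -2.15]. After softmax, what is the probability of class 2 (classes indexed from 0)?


Exponentials: e^-1.74=0.1755, e^0.68=1.9739, e^-2.15=0.1165
Sum = 2.2659
Softmax = [0.0775, 0.8711, 0.0514]
p[2] = 0.1165/2.2659 = 0.0514

0.0514


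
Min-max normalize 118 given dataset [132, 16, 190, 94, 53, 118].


min=16, max=190
(118-16)/(190-16) = 102/174 = 0.5862

0.5862


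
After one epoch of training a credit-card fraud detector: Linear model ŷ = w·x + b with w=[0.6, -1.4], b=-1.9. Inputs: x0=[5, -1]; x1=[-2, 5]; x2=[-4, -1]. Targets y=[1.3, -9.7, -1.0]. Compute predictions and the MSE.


ŷ0 = (0.6)·(5) + (-1.4)·(-1) - 1.9 = 2.5
ŷ1 = (0.6)·(-2) + (-1.4)·(5) - 1.9 = -10.1
ŷ2 = (0.6)·(-4) + (-1.4)·(-1) - 1.9 = -2.9
errors² = [1.44, 0.16, 3.61]
MSE = 5.2100/3 = 1.7367

1.7367


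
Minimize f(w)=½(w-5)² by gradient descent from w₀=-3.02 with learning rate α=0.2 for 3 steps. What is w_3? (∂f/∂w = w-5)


step 1: grad = -3.02-5 = -8.02; w = -3.02 - 0.2·(-8.02) = -1.416
step 2: grad = -1.416-5 = -6.416; w = -1.416 - 0.2·(-6.416) = -0.1328
step 3: grad = -0.1328-5 = -5.1328; w = -0.1328 - 0.2·(-5.1328) = 0.89376

0.89376


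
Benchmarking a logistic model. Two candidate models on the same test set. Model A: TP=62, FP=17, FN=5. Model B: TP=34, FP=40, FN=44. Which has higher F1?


Model A: P=62/79=0.7848, R=62/67=0.9254, F1=2PR/(P+R)=2TP/(2TP+FP+FN)=124/146=0.8493
Model B: P=34/74=0.4595, R=34/78=0.4359, F1=2PR/(P+R)=2TP/(2TP+FP+FN)=68/152=0.4474
0.8493 > 0.4474 → Model A

Model A


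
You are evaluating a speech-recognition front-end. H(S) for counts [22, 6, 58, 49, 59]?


Probabilities: [22/194, 6/194, 58/194, 49/194, 59/194] ≈ [0.1134, 0.0309, 0.299, 0.2526, 0.3041]
H = -((22/194)·log₂(22/194) + (6/194)·log₂(6/194) + (58/194)·log₂(58/194) + (49/194)·log₂(49/194) + (59/194)·log₂(59/194))
  = 2.0557 bits

2.0557 bits


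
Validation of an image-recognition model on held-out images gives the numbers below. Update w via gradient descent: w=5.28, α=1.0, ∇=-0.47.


w_new = w - α·∇
= 5.28 - 1.0·-0.47
= 5.28 + 0.47
= 5.75

5.75


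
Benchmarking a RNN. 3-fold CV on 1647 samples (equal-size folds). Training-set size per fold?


Fold size = 1647/3 = 549
Training per fold = 1647 - 549 = 1098

1098


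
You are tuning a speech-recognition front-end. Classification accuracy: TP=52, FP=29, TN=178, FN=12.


Accuracy = (TP+TN)/(TP+TN+FP+FN)
= (52+178)/(271)
= 230/271 = 84.87%

84.87%


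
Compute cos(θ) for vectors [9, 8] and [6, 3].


A·B = 9·6 + 8·3 = 78
‖A‖ = √145 = 12.0416, ‖B‖ = √45 = 6.7082
cos = 78/(√145·√45) = 78/√6525 = 0.9656

0.9656


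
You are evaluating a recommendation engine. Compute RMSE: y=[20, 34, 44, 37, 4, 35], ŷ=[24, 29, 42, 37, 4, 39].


MSE = 61/6 = 10.1667
RMSE = √(61/6) = 3.1885

3.1885


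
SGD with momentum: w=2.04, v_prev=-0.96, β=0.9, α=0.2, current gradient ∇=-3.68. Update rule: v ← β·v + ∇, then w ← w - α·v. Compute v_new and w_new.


v_new = 0.9·-0.96 - 3.68 = -0.864 - 3.68 = -4.544
w_new = 2.04 - 0.2·-4.544 = 2.04 + 0.9088 = 2.9488

v_new=-4.544, w_new=2.9488
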